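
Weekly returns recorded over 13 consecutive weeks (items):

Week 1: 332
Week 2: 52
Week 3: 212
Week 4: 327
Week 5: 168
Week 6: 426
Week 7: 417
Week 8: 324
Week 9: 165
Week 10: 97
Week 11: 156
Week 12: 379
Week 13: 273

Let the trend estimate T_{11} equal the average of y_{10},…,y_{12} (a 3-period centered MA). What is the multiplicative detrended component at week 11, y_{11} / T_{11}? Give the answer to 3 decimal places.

Trend T_11 = (97 + 156 + 379) / 3 = 632/3 = 210.66667
Ratio to trend: 156 / 210.66667 = 0.741

0.741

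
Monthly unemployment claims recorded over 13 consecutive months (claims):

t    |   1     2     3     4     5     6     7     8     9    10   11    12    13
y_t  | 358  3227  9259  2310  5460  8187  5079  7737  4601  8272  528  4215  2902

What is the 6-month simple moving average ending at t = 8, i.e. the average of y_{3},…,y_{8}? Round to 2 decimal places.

Sum of periods 3–8: 9259 + 2310 + 5460 + 8187 + 5079 + 7737 = 38032
Divide by 6: 38032 / 6 = 6338.67

6338.67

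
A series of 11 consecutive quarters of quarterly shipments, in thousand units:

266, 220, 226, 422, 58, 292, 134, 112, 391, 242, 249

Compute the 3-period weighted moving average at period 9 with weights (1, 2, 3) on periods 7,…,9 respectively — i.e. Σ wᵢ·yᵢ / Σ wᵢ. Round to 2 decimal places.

Weighted sum: 1·134 + 2·112 + 3·391 = 134 + 224 + 1173 = 1531
Weight total: 1 + 2 + 3 = 6
WMA = 1531 / 6 = 255.17

255.17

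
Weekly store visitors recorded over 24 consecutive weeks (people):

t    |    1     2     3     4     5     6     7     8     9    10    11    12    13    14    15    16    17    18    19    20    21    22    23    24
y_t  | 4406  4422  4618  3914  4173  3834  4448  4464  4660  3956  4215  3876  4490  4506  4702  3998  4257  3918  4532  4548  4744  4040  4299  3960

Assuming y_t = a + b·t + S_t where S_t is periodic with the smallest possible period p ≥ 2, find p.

First differences y_{t+1} − y_t: 16, 196, -704, 259, -339, 614, 16, 196, -704, 259, -339, 614, 16, 196, …
The difference pattern repeats every 6 terms and not for any smaller step, so p = 6.

6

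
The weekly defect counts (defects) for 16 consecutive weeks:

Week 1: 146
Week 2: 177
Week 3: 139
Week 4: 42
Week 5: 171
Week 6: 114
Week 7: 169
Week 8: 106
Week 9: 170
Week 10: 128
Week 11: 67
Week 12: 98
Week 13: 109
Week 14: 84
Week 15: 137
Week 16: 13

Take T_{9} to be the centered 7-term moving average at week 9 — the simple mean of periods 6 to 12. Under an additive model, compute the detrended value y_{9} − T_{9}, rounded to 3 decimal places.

Trend T_9 = (114 + 169 + 106 + 170 + 128 + 67 + 98) / 7 = 852/7 = 121.71429
Detrended value: 170 − 121.71429 = 48.286

48.286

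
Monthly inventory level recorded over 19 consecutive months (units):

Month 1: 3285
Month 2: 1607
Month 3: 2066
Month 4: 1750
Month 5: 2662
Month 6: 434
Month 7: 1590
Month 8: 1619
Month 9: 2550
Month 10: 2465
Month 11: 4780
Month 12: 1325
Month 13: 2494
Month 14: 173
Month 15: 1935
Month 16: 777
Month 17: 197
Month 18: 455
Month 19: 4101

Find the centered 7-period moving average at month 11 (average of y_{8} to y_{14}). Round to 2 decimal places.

Sum of periods 8–14: 1619 + 2550 + 2465 + 4780 + 1325 + 2494 + 173 = 15406
Divide by 7: 15406 / 7 = 2200.86

2200.86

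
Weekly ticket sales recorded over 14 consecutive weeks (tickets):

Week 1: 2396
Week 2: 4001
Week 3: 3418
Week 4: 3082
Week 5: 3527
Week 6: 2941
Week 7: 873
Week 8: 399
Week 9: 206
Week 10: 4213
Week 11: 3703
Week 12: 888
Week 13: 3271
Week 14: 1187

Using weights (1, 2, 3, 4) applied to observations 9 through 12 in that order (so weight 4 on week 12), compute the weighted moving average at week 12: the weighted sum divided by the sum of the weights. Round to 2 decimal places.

Weighted sum: 1·206 + 2·4213 + 3·3703 + 4·888 = 206 + 8426 + 11109 + 3552 = 23293
Weight total: 1 + 2 + 3 + 4 = 10
WMA = 23293 / 10 = 2329.30

2329.30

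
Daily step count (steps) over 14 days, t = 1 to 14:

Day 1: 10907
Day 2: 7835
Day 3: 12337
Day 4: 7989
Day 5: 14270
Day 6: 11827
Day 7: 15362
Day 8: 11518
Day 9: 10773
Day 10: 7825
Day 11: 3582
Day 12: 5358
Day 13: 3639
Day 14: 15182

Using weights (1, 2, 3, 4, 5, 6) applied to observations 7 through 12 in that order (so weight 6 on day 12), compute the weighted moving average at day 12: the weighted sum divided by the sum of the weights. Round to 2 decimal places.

Weighted sum: 1·15362 + 2·11518 + 3·10773 + 4·7825 + 5·3582 + 6·5358 = 15362 + 23036 + 32319 + 31300 + 17910 + 32148 = 152075
Weight total: 1 + 2 + 3 + 4 + 5 + 6 = 21
WMA = 152075 / 21 = 7241.67

7241.67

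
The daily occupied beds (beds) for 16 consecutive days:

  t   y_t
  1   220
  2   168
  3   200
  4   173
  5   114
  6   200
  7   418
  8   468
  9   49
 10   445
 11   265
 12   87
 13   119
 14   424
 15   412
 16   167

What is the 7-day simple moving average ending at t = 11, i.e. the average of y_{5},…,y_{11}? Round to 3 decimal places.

Sum of periods 5–11: 114 + 200 + 418 + 468 + 49 + 445 + 265 = 1959
Divide by 7: 1959 / 7 = 279.857

279.857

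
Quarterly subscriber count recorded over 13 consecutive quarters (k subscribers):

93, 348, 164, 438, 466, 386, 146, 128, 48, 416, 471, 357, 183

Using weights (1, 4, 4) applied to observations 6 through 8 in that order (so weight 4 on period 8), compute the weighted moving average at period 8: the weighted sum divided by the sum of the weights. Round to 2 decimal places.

Weighted sum: 1·386 + 4·146 + 4·128 = 386 + 584 + 512 = 1482
Weight total: 1 + 4 + 4 = 9
WMA = 1482 / 9 = 164.67

164.67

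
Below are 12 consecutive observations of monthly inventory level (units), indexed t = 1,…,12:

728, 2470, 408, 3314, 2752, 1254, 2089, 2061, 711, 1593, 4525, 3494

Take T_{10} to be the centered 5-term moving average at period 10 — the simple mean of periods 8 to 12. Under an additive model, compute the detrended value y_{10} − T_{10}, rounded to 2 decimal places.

-883.80

Trend T_10 = (2061 + 711 + 1593 + 4525 + 3494) / 5 = 12384/5 = 2476.8000
Detrended value: 1593 − 2476.8000 = -883.80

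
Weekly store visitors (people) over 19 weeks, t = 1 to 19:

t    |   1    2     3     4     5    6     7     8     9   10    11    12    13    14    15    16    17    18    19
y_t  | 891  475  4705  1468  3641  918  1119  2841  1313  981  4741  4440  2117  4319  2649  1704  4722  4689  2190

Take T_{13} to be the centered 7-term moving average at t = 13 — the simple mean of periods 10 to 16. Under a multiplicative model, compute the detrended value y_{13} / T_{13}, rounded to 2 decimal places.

0.71

Trend T_13 = (981 + 4741 + 4440 + 2117 + 4319 + 2649 + 1704) / 7 = 20951/7 = 2993.0000
Ratio to trend: 2117 / 2993.0000 = 0.71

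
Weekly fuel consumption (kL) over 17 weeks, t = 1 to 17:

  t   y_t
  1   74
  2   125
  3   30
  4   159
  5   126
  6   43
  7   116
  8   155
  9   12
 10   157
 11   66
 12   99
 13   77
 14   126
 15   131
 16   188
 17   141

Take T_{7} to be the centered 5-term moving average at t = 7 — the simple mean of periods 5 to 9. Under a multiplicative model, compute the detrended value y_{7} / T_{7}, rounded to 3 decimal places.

Trend T_7 = (126 + 43 + 116 + 155 + 12) / 5 = 452/5 = 90.40000
Ratio to trend: 116 / 90.40000 = 1.283

1.283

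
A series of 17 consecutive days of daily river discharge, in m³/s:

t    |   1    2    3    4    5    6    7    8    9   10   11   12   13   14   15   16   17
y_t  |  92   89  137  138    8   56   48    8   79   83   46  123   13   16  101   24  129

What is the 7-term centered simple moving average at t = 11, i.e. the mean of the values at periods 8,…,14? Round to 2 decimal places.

Sum of periods 8–14: 8 + 79 + 83 + 46 + 123 + 13 + 16 = 368
Divide by 7: 368 / 7 = 52.57

52.57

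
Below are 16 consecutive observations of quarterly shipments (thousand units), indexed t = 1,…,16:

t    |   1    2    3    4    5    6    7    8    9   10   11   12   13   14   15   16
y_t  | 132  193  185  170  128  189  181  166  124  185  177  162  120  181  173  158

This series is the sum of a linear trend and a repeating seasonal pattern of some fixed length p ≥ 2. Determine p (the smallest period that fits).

4

First differences y_{t+1} − y_t: 61, -8, -15, -42, 61, -8, -15, -42, 61, -8, …
The difference pattern repeats every 4 terms and not for any smaller step, so p = 4.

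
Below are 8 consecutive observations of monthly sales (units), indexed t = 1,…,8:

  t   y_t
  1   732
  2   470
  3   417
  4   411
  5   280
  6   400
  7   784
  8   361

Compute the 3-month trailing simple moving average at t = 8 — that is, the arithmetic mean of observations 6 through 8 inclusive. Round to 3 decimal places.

515.000

Sum of periods 6–8: 400 + 784 + 361 = 1545
Divide by 3: 1545 / 3 = 515.000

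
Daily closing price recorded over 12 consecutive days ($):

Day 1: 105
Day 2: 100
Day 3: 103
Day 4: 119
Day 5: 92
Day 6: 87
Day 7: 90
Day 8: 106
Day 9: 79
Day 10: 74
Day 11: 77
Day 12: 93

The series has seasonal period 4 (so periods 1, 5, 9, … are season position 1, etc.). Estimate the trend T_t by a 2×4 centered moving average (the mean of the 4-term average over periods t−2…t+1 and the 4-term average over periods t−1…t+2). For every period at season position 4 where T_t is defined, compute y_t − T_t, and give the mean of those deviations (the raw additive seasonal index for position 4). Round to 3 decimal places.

17.125

Season position 4 occurs at t = 4, 8 (where T_t is defined).
t=4: T_4 = 101.87500; y_4 − T_4 = 119 − 101.87500 = 17.12500
t=8: T_8 = 88.87500; y_8 − T_8 = 106 − 88.87500 = 17.12500
Mean deviation: (17.12500 + 17.12500) / 2 = 17.125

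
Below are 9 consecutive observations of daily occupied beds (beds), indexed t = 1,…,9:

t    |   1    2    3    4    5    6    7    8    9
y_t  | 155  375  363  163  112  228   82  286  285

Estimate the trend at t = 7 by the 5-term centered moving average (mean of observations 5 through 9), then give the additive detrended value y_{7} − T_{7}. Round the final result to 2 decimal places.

Trend T_7 = (112 + 228 + 82 + 286 + 285) / 5 = 993/5 = 198.6000
Detrended value: 82 − 198.6000 = -116.60

-116.60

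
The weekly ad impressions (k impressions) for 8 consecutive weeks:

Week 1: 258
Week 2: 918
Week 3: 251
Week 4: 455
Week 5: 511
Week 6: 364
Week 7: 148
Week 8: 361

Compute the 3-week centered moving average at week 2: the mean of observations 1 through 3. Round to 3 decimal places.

475.667

Sum of periods 1–3: 258 + 918 + 251 = 1427
Divide by 3: 1427 / 3 = 475.667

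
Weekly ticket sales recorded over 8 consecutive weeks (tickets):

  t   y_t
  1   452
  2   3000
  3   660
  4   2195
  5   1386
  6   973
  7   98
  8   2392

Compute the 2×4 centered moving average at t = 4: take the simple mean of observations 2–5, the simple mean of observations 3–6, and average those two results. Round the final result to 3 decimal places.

Sum over 2–5: 3000 + 660 + 2195 + 1386 = 7241
Sum over 3–6: 660 + 2195 + 1386 + 973 = 5214
CMA at t=4 = (7241 + 5214) / (2·4) = 12455 / 8 = 1556.875

1556.875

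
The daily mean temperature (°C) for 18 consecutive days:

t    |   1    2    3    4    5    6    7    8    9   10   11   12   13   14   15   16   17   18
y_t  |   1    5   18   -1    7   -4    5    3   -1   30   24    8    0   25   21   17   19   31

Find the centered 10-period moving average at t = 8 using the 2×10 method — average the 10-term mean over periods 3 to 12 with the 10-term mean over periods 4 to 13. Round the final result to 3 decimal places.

8.000

Sum over 3–12: 18 + (-1) + 7 + (-4) + 5 + 3 + (-1) + 30 + 24 + 8 = 89
Sum over 4–13: (-1) + 7 + (-4) + 5 + 3 + (-1) + 30 + 24 + 8 + 0 = 71
CMA at t=8 = (89 + 71) / (2·10) = 160 / 20 = 8.000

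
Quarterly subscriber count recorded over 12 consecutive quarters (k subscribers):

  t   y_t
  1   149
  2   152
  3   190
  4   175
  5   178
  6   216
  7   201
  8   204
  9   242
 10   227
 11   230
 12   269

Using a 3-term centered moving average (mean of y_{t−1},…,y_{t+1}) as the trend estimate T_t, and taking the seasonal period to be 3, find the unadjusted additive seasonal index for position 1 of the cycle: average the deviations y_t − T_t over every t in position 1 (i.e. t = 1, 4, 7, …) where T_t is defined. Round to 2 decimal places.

Season position 1 occurs at t = 4, 7, 10 (where T_t is defined).
t=4: T_4 = 181.0000; y_4 − T_4 = 175 − 181.0000 = -6.0000
t=7: T_7 = 207.0000; y_7 − T_7 = 201 − 207.0000 = -6.0000
t=10: T_10 = 233.0000; y_10 − T_10 = 227 − 233.0000 = -6.0000
Mean deviation: (-6.0000 + -6.0000 + -6.0000) / 3 = -6.00

-6.00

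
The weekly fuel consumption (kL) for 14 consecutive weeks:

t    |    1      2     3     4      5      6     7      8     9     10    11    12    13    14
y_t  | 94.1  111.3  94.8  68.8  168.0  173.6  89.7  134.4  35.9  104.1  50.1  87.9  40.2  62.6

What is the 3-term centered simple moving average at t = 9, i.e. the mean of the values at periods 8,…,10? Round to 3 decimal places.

Sum of periods 8–10: 134.4 + 35.9 + 104.1 = 274.4
Divide by 3: 274.4 / 3 = 91.467

91.467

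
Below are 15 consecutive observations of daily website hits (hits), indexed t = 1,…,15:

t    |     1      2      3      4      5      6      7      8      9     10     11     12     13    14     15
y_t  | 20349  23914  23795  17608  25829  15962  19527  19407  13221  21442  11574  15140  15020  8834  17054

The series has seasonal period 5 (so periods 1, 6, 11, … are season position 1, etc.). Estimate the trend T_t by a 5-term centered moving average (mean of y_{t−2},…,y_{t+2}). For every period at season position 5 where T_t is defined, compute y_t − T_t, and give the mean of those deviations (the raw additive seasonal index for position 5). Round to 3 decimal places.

5285.000

Season position 5 occurs at t = 5, 10 (where T_t is defined).
t=5: T_5 = 20544.20000; y_5 − T_5 = 25829 − 20544.20000 = 5284.80000
t=10: T_10 = 16156.80000; y_10 − T_10 = 21442 − 16156.80000 = 5285.20000
Mean deviation: (5284.80000 + 5285.20000) / 2 = 5285.000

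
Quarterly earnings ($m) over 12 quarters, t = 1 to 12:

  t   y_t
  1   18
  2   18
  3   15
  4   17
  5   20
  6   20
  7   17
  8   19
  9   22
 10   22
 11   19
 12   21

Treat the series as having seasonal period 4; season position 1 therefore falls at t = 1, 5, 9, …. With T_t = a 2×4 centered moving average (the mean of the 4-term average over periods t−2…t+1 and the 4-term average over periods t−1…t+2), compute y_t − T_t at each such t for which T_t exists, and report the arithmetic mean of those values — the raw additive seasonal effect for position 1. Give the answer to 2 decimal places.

Season position 1 occurs at t = 5, 9 (where T_t is defined).
t=5: T_5 = 18.2500; y_5 − T_5 = 20 − 18.2500 = 1.7500
t=9: T_9 = 20.2500; y_9 − T_9 = 22 − 20.2500 = 1.7500
Mean deviation: (1.7500 + 1.7500) / 2 = 1.75

1.75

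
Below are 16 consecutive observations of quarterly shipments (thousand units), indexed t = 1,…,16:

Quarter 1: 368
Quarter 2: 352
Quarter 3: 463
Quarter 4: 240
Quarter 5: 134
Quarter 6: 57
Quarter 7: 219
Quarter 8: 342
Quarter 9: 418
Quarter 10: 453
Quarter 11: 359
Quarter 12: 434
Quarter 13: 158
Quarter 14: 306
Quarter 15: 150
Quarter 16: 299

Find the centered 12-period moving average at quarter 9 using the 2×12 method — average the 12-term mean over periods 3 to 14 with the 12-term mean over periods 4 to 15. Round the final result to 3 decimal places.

Sum over 3–14: 463 + 240 + 134 + 57 + 219 + 342 + 418 + 453 + 359 + 434 + 158 + 306 = 3583
Sum over 4–15: 240 + 134 + 57 + 219 + 342 + 418 + 453 + 359 + 434 + 158 + 306 + 150 = 3270
CMA at t=9 = (3583 + 3270) / (2·12) = 6853 / 24 = 285.542

285.542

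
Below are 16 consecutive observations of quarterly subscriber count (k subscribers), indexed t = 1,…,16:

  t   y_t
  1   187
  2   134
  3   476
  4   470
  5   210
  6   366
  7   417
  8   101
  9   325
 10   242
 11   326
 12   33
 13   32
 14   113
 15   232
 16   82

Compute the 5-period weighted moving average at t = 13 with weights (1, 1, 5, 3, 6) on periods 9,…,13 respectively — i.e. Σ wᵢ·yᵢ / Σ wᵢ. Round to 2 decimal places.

155.50

Weighted sum: 1·325 + 1·242 + 5·326 + 3·33 + 6·32 = 325 + 242 + 1630 + 99 + 192 = 2488
Weight total: 1 + 1 + 5 + 3 + 6 = 16
WMA = 2488 / 16 = 155.50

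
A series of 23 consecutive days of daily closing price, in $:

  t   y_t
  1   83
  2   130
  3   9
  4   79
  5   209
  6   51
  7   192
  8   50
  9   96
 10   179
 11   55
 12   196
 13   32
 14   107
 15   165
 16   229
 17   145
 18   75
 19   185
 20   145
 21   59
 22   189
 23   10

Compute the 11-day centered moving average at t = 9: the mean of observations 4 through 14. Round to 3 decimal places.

Sum of periods 4–14: 79 + 209 + 51 + 192 + 50 + 96 + 179 + 55 + 196 + 32 + 107 = 1246
Divide by 11: 1246 / 11 = 113.273

113.273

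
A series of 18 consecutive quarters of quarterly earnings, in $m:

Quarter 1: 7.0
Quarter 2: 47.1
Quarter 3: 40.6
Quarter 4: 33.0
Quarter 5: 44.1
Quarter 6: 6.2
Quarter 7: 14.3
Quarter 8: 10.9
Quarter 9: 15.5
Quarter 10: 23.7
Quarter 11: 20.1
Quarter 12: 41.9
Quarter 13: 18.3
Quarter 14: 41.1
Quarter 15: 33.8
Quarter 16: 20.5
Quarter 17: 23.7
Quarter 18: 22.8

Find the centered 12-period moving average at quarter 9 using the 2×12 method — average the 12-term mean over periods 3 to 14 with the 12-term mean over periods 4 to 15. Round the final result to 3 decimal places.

25.525

Sum over 3–14: 40.6 + 33.0 + 44.1 + 6.2 + 14.3 + 10.9 + 15.5 + 23.7 + 20.1 + 41.9 + 18.3 + 41.1 = 309.7
Sum over 4–15: 33.0 + 44.1 + 6.2 + 14.3 + 10.9 + 15.5 + 23.7 + 20.1 + 41.9 + 18.3 + 41.1 + 33.8 = 302.9
CMA at t=9 = (309.7 + 302.9) / (2·12) = 612.6 / 24 = 25.525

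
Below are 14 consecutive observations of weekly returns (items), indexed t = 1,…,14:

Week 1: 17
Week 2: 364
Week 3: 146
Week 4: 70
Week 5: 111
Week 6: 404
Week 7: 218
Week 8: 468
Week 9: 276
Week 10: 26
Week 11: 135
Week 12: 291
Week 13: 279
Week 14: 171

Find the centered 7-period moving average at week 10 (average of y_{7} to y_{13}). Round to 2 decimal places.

241.86

Sum of periods 7–13: 218 + 468 + 276 + 26 + 135 + 291 + 279 = 1693
Divide by 7: 1693 / 7 = 241.86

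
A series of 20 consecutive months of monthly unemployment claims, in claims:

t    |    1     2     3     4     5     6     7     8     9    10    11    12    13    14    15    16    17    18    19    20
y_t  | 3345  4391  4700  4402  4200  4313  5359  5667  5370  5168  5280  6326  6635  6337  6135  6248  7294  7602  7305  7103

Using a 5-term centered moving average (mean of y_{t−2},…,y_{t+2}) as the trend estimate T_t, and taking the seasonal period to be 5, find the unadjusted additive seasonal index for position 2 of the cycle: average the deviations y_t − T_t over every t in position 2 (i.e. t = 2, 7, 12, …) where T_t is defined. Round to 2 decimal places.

377.07

Season position 2 occurs at t = 7, 12, 17 (where T_t is defined).
t=7: T_7 = 4981.8000; y_7 − T_7 = 5359 − 4981.8000 = 377.2000
t=12: T_12 = 5949.2000; y_12 − T_12 = 6326 − 5949.2000 = 376.8000
t=17: T_17 = 6916.8000; y_17 − T_17 = 7294 − 6916.8000 = 377.2000
Mean deviation: (377.2000 + 376.8000 + 377.2000) / 3 = 377.07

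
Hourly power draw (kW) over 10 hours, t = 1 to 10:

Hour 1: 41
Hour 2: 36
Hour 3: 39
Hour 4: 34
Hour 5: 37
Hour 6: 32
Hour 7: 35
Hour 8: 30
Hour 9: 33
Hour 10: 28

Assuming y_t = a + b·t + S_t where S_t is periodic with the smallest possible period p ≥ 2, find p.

First differences y_{t+1} − y_t: -5, 3, -5, 3, -5, 3, …
The difference pattern repeats every 2 terms and not for any smaller step, so p = 2.

2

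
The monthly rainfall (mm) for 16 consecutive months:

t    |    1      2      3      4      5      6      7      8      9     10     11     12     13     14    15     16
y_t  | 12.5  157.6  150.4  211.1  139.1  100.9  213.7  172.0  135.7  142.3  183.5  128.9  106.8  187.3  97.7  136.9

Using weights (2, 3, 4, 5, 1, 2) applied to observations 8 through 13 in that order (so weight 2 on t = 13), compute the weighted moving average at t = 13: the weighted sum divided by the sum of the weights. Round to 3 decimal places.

Weighted sum: 2·172.0 + 3·135.7 + 4·142.3 + 5·183.5 + 1·128.9 + 2·106.8 = 344.0 + 407.1 + 569.2 + 917.5 + 128.9 + 213.6 = 2580.3
Weight total: 2 + 3 + 4 + 5 + 1 + 2 = 17
WMA = 2580.3 / 17 = 151.782

151.782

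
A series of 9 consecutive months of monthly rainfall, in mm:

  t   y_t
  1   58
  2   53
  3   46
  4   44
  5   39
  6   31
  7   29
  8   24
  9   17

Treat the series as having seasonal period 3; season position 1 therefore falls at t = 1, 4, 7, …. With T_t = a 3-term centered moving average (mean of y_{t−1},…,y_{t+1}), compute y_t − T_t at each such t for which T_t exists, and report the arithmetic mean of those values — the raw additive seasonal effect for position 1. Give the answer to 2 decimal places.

1.00

Season position 1 occurs at t = 4, 7 (where T_t is defined).
t=4: T_4 = 43.0000; y_4 − T_4 = 44 − 43.0000 = 1.0000
t=7: T_7 = 28.0000; y_7 − T_7 = 29 − 28.0000 = 1.0000
Mean deviation: (1.0000 + 1.0000) / 2 = 1.00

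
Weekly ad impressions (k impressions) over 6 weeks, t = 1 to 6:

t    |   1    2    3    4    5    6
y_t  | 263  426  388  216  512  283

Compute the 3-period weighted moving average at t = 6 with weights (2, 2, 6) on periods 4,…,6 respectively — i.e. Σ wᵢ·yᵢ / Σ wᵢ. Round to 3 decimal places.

315.400

Weighted sum: 2·216 + 2·512 + 6·283 = 432 + 1024 + 1698 = 3154
Weight total: 2 + 2 + 6 = 10
WMA = 3154 / 10 = 315.400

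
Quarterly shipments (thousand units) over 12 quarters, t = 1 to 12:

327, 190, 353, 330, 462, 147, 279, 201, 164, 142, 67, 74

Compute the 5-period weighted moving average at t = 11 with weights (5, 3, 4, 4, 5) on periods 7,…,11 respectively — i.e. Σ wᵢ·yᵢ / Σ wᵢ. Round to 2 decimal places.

Weighted sum: 5·279 + 3·201 + 4·164 + 4·142 + 5·67 = 1395 + 603 + 656 + 568 + 335 = 3557
Weight total: 5 + 3 + 4 + 4 + 5 = 21
WMA = 3557 / 21 = 169.38

169.38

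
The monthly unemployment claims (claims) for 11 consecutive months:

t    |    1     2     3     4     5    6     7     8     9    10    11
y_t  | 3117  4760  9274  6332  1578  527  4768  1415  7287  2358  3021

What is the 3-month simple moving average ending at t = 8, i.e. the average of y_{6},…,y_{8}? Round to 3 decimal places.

Sum of periods 6–8: 527 + 4768 + 1415 = 6710
Divide by 3: 6710 / 3 = 2236.667

2236.667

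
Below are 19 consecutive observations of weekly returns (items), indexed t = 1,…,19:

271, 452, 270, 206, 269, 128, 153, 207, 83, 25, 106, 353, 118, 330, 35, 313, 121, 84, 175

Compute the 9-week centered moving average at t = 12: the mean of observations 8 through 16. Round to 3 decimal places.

Sum of periods 8–16: 207 + 83 + 25 + 106 + 353 + 118 + 330 + 35 + 313 = 1570
Divide by 9: 1570 / 9 = 174.444

174.444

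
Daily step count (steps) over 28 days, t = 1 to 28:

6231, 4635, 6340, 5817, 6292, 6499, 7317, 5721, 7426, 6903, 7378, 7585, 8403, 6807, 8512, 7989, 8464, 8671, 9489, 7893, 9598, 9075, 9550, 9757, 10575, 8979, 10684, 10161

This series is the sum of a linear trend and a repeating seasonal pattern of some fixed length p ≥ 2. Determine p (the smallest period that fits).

First differences y_{t+1} − y_t: -1596, 1705, -523, 475, 207, 818, -1596, 1705, -523, 475, 207, 818, -1596, 1705, …
The difference pattern repeats every 6 terms and not for any smaller step, so p = 6.

6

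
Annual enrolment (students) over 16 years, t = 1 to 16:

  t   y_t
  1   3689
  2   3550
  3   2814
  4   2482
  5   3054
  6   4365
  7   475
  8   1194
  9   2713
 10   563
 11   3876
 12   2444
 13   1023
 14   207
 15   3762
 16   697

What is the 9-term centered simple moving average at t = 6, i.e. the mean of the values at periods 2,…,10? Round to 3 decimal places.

Sum of periods 2–10: 3550 + 2814 + 2482 + 3054 + 4365 + 475 + 1194 + 2713 + 563 = 21210
Divide by 9: 21210 / 9 = 2356.667

2356.667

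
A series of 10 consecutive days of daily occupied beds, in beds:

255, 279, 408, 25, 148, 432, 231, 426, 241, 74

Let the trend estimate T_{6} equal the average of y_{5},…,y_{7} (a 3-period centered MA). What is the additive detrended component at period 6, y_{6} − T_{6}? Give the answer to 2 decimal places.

Trend T_6 = (148 + 432 + 231) / 3 = 811/3 = 270.3333
Detrended value: 432 − 270.3333 = 161.67

161.67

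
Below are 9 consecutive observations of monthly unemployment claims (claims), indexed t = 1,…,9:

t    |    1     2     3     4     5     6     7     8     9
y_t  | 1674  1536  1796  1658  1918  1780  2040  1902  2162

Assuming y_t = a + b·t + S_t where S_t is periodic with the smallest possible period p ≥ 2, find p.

First differences y_{t+1} − y_t: -138, 260, -138, 260, -138, 260, …
The difference pattern repeats every 2 terms and not for any smaller step, so p = 2.

2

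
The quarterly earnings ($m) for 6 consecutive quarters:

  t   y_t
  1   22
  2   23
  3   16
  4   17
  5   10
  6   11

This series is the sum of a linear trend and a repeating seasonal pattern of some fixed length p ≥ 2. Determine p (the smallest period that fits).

2

First differences y_{t+1} − y_t: 1, -7, 1, -7, 1, …
The difference pattern repeats every 2 terms and not for any smaller step, so p = 2.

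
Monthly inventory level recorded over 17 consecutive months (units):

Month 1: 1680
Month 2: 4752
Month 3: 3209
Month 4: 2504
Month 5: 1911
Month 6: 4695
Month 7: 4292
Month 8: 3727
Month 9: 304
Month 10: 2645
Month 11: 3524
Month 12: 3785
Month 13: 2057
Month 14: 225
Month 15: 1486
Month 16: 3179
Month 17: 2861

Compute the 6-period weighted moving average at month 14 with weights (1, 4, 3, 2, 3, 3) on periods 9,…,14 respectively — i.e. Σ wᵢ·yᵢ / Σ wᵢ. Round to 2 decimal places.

2242.00

Weighted sum: 1·304 + 4·2645 + 3·3524 + 2·3785 + 3·2057 + 3·225 = 304 + 10580 + 10572 + 7570 + 6171 + 675 = 35872
Weight total: 1 + 4 + 3 + 2 + 3 + 3 = 16
WMA = 35872 / 16 = 2242.00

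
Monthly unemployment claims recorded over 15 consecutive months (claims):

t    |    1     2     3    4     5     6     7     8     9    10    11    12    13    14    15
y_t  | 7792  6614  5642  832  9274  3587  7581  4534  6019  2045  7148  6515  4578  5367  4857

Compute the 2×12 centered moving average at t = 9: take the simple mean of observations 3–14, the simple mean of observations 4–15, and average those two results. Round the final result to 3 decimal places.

5227.458

Sum over 3–14: 5642 + 832 + 9274 + 3587 + 7581 + 4534 + 6019 + 2045 + 7148 + 6515 + 4578 + 5367 = 63122
Sum over 4–15: 832 + 9274 + 3587 + 7581 + 4534 + 6019 + 2045 + 7148 + 6515 + 4578 + 5367 + 4857 = 62337
CMA at t=9 = (63122 + 62337) / (2·12) = 125459 / 24 = 5227.458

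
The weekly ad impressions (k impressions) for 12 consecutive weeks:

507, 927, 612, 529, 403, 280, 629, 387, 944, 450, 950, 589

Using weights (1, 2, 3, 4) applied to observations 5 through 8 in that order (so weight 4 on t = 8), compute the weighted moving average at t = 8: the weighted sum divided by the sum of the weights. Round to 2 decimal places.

439.80

Weighted sum: 1·403 + 2·280 + 3·629 + 4·387 = 403 + 560 + 1887 + 1548 = 4398
Weight total: 1 + 2 + 3 + 4 = 10
WMA = 4398 / 10 = 439.80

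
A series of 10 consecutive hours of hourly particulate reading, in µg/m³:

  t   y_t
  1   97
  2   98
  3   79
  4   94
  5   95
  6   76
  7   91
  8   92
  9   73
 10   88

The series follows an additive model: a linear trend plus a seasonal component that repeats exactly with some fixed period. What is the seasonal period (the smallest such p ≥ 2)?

First differences y_{t+1} − y_t: 1, -19, 15, 1, -19, 15, 1, -19, …
The difference pattern repeats every 3 terms and not for any smaller step, so p = 3.

3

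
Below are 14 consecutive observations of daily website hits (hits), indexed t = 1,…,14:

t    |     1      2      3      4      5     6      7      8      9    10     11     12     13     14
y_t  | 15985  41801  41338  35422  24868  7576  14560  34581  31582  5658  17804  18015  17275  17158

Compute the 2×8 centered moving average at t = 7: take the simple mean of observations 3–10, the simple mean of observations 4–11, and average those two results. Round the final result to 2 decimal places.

Sum over 3–10: 41338 + 35422 + 24868 + 7576 + 14560 + 34581 + 31582 + 5658 = 195585
Sum over 4–11: 35422 + 24868 + 7576 + 14560 + 34581 + 31582 + 5658 + 17804 = 172051
CMA at t=7 = (195585 + 172051) / (2·8) = 367636 / 16 = 22977.25

22977.25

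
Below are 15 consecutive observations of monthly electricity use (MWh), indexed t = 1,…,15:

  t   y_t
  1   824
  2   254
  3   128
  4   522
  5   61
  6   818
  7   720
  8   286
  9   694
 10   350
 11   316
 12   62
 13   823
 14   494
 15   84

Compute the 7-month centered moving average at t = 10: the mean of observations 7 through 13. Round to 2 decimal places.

464.43

Sum of periods 7–13: 720 + 286 + 694 + 350 + 316 + 62 + 823 = 3251
Divide by 7: 3251 / 7 = 464.43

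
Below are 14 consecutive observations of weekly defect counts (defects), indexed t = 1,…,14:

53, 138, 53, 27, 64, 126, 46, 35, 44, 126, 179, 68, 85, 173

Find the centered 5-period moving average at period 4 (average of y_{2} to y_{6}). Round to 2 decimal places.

Sum of periods 2–6: 138 + 53 + 27 + 64 + 126 = 408
Divide by 5: 408 / 5 = 81.60

81.60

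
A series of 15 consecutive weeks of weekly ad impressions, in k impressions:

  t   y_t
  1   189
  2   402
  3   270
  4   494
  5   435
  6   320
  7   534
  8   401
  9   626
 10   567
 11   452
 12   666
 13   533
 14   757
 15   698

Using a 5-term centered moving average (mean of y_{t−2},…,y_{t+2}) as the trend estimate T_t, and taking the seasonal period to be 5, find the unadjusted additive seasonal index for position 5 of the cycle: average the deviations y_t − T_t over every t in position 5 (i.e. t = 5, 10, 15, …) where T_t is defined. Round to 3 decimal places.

Season position 5 occurs at t = 5, 10 (where T_t is defined).
t=5: T_5 = 410.60000; y_5 − T_5 = 435 − 410.60000 = 24.40000
t=10: T_10 = 542.40000; y_10 − T_10 = 567 − 542.40000 = 24.60000
Mean deviation: (24.40000 + 24.60000) / 2 = 24.500

24.500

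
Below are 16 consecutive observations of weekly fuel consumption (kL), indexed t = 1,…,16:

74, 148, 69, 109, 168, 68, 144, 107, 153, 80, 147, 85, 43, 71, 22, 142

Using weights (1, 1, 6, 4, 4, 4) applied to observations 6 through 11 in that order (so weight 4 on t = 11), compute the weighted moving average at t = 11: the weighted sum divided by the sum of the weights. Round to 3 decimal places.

Weighted sum: 1·68 + 1·144 + 6·107 + 4·153 + 4·80 + 4·147 = 68 + 144 + 642 + 612 + 320 + 588 = 2374
Weight total: 1 + 1 + 6 + 4 + 4 + 4 = 20
WMA = 2374 / 20 = 118.700

118.700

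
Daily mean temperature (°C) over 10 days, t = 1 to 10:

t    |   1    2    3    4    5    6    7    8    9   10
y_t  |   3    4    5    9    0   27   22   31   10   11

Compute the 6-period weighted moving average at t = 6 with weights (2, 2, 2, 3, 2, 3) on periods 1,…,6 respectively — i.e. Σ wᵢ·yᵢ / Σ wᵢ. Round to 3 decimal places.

Weighted sum: 2·3 + 2·4 + 2·5 + 3·9 + 2·0 + 3·27 = 6 + 8 + 10 + 27 + 0 + 81 = 132
Weight total: 2 + 2 + 2 + 3 + 2 + 3 = 14
WMA = 132 / 14 = 9.429

9.429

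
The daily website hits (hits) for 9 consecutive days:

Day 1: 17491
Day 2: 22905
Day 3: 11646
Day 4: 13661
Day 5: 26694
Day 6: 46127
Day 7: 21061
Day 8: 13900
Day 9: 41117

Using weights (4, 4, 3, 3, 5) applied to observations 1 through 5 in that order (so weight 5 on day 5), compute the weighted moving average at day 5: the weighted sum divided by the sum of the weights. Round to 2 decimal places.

19525.00

Weighted sum: 4·17491 + 4·22905 + 3·11646 + 3·13661 + 5·26694 = 69964 + 91620 + 34938 + 40983 + 133470 = 370975
Weight total: 4 + 4 + 3 + 3 + 5 = 19
WMA = 370975 / 19 = 19525.00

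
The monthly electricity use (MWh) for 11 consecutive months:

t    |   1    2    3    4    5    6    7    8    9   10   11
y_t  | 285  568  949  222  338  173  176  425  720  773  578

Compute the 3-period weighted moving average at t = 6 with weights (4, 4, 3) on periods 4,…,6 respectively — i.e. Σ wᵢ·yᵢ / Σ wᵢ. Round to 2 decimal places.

Weighted sum: 4·222 + 4·338 + 3·173 = 888 + 1352 + 519 = 2759
Weight total: 4 + 4 + 3 = 11
WMA = 2759 / 11 = 250.82

250.82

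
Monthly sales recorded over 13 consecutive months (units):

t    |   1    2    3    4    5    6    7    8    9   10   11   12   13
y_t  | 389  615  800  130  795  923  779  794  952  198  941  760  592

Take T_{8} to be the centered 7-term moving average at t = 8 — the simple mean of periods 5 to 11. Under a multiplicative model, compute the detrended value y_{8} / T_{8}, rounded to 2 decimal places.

Trend T_8 = (795 + 923 + 779 + 794 + 952 + 198 + 941) / 7 = 5382/7 = 768.8571
Ratio to trend: 794 / 768.8571 = 1.03

1.03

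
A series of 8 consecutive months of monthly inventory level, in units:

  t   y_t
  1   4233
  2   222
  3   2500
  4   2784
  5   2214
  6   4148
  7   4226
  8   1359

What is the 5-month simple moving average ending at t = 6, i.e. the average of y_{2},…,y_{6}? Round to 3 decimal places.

2373.600

Sum of periods 2–6: 222 + 2500 + 2784 + 2214 + 4148 = 11868
Divide by 5: 11868 / 5 = 2373.600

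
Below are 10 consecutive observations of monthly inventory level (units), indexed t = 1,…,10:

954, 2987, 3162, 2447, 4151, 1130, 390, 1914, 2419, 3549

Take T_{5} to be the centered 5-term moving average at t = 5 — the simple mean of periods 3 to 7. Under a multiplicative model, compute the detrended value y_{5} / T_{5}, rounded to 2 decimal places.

1.84

Trend T_5 = (3162 + 2447 + 4151 + 1130 + 390) / 5 = 11280/5 = 2256.0000
Ratio to trend: 4151 / 2256.0000 = 1.84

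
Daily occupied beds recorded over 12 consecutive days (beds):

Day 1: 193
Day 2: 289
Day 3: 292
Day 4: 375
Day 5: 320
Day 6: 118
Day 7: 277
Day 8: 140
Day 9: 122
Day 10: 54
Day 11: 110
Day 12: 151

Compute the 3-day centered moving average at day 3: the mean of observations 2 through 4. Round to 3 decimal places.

Sum of periods 2–4: 289 + 292 + 375 = 956
Divide by 3: 956 / 3 = 318.667

318.667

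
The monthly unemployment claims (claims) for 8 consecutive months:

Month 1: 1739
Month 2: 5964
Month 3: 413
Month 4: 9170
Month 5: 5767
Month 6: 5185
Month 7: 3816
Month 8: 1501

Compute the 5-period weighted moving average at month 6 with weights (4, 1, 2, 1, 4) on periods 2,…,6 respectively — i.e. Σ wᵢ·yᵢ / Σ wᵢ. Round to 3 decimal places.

5759.667

Weighted sum: 4·5964 + 1·413 + 2·9170 + 1·5767 + 4·5185 = 23856 + 413 + 18340 + 5767 + 20740 = 69116
Weight total: 4 + 1 + 2 + 1 + 4 = 12
WMA = 69116 / 12 = 5759.667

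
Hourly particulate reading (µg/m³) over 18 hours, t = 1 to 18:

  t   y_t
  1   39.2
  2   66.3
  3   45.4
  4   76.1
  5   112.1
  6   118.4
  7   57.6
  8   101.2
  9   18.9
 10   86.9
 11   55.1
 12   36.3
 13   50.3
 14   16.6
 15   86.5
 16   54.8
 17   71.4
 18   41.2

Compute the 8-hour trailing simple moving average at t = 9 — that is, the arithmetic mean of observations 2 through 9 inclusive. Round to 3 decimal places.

74.500

Sum of periods 2–9: 66.3 + 45.4 + 76.1 + 112.1 + 118.4 + 57.6 + 101.2 + 18.9 = 596.0
Divide by 8: 596.0 / 8 = 74.500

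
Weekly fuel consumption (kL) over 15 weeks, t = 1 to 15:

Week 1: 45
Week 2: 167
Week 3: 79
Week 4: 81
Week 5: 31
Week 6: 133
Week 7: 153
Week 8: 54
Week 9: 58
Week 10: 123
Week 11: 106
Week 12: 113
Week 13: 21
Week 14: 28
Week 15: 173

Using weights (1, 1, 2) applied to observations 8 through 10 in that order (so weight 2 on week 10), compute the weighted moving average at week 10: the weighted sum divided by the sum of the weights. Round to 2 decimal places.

Weighted sum: 1·54 + 1·58 + 2·123 = 54 + 58 + 246 = 358
Weight total: 1 + 1 + 2 = 4
WMA = 358 / 4 = 89.50

89.50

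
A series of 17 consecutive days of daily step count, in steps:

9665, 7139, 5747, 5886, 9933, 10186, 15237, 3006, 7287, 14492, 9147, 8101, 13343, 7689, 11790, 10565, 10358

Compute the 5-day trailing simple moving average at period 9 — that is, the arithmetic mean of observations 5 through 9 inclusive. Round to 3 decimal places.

9129.800

Sum of periods 5–9: 9933 + 10186 + 15237 + 3006 + 7287 = 45649
Divide by 5: 45649 / 5 = 9129.800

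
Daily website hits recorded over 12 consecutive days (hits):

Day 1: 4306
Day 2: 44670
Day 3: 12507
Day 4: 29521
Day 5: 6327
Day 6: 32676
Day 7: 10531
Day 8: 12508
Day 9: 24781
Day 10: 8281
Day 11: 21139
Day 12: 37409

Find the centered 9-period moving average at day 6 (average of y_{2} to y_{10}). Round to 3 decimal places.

Sum of periods 2–10: 44670 + 12507 + 29521 + 6327 + 32676 + 10531 + 12508 + 24781 + 8281 = 181802
Divide by 9: 181802 / 9 = 20200.222

20200.222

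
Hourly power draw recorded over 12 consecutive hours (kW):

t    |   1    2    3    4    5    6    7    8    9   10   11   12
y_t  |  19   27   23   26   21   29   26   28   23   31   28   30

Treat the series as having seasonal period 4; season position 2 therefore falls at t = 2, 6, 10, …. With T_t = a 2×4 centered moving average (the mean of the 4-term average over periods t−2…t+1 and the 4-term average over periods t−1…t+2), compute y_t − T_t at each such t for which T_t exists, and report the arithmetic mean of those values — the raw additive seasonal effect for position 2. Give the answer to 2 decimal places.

3.25

Season position 2 occurs at t = 6, 10 (where T_t is defined).
t=6: T_6 = 25.7500; y_6 − T_6 = 29 − 25.7500 = 3.2500
t=10: T_10 = 27.7500; y_10 − T_10 = 31 − 27.7500 = 3.2500
Mean deviation: (3.2500 + 3.2500) / 2 = 3.25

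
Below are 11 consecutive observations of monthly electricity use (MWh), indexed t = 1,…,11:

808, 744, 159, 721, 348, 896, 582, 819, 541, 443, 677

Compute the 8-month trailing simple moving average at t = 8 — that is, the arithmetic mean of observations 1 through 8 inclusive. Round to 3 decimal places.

634.625

Sum of periods 1–8: 808 + 744 + 159 + 721 + 348 + 896 + 582 + 819 = 5077
Divide by 8: 5077 / 8 = 634.625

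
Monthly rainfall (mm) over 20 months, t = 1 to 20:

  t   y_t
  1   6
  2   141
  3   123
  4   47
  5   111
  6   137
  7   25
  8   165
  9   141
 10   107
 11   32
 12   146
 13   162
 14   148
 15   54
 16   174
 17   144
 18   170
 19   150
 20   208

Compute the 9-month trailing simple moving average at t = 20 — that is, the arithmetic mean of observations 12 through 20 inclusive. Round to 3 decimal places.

150.667

Sum of periods 12–20: 146 + 162 + 148 + 54 + 174 + 144 + 170 + 150 + 208 = 1356
Divide by 9: 1356 / 9 = 150.667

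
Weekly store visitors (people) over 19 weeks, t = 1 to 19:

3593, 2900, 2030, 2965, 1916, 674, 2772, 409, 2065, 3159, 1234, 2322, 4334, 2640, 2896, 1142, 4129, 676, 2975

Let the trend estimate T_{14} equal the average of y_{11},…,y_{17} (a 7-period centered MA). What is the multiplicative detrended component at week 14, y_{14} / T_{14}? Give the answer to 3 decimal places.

Trend T_14 = (1234 + 2322 + 4334 + 2640 + 2896 + 1142 + 4129) / 7 = 18697/7 = 2671.00000
Ratio to trend: 2640 / 2671.00000 = 0.988

0.988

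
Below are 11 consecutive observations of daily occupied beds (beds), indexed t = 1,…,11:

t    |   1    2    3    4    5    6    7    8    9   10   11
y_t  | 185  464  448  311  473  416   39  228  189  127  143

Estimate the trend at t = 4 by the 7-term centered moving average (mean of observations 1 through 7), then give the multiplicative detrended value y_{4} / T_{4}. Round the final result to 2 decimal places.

0.93

Trend T_4 = (185 + 464 + 448 + 311 + 473 + 416 + 39) / 7 = 2336/7 = 333.7143
Ratio to trend: 311 / 333.7143 = 0.93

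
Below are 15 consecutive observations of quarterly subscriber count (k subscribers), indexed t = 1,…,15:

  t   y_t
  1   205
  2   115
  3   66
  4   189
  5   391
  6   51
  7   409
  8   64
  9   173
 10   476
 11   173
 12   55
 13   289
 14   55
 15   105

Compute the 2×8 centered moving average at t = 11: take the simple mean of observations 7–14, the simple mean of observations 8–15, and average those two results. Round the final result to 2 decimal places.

192.75

Sum over 7–14: 409 + 64 + 173 + 476 + 173 + 55 + 289 + 55 = 1694
Sum over 8–15: 64 + 173 + 476 + 173 + 55 + 289 + 55 + 105 = 1390
CMA at t=11 = (1694 + 1390) / (2·8) = 3084 / 16 = 192.75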